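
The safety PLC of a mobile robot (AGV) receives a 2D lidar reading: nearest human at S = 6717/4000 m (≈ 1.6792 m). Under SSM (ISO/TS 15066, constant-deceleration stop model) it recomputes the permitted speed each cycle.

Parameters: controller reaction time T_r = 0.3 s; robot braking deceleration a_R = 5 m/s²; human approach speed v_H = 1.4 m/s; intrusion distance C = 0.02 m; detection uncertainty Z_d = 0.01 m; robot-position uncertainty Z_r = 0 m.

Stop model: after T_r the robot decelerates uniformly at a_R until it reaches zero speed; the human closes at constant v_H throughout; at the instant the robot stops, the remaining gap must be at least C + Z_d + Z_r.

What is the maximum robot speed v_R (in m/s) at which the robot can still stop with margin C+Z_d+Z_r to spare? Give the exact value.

v_R_max = 33/20 m/s = 1.6500 m/s

quadratic (1/10)·v² + (29/50)·v + (-4917/4000) = 0
  disc = (29/50)² − 4·(1/10)·(-4917/4000) = 8281/10000 ; √disc = 91/100
  v_R = (−(29/50) + 91/100) / (2·(1/10)) = 33/20 m/s
check:
braking lasts T_s = (33/20)/5 = 0.3300 s
reaction-phase robot travel = 1.6500·0.3000 = 0.4950 m
robot covers 1.6500·0.3300 − ½·5.0000·0.3300² = 0.2722 m while stopping
human over T_r+T_s: 1.4000·(0.3000+0.3300) = 0.8820 m
residual clearance needed = 0.0200+0.0100+0.0000 = 0.0300 m
sum ≈ 0.4950+0.2722+0.8820+0.0300 ≈ 1.6792 m = S ✓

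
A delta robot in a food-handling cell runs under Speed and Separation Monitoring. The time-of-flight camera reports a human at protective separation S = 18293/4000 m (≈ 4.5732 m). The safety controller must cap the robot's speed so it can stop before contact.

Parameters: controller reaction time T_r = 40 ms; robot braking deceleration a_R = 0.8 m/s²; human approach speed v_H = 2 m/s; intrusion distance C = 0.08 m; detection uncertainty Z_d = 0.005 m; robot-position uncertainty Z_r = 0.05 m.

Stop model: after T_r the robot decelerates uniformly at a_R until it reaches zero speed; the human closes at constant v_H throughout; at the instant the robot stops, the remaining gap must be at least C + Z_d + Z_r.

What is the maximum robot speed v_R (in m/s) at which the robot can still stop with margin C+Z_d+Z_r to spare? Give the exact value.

v_R_max = 13/10 m/s = 1.3000 m/s

collect terms ⇒ (5/8)·v_R² + (127/50)·v_R + (-17433/4000) = 0
  disc = (127/50)² − 4·(5/8)·(-17433/4000) = 693889/40000 ; √disc = 833/200
  v_R = (−(127/50) + 833/200) / (2·(5/8)) = 13/10 m/s
check:
stop time T_s = (13/10)/(4/5) = 1.6250 s
robot covers v_R·T_r = 1.3000·0.0400 = 0.0520 m before braking
robot covers 1.3000·1.6250 − ½·0.8000·1.6250² = 1.0562 m while stopping
human closes 2.0000·1.6650 = 3.3300 m
residual clearance needed = 0.0800+0.0050+0.0500 = 0.1350 m
sum ≈ 0.0520+1.0562+3.3300+0.1350 ≈ 4.5732 m = S ✓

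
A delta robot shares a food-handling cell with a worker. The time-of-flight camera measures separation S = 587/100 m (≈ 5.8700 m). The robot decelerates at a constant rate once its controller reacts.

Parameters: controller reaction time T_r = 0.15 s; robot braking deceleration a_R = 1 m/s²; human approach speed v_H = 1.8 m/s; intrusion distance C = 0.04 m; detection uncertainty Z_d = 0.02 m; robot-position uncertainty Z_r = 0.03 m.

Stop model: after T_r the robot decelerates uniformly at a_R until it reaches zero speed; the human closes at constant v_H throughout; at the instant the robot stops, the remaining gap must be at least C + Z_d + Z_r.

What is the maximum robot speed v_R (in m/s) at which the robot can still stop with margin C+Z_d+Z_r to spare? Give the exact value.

at the boundary: (1/2)·v² + (39/20)·v + (-551/100) = 0
  disc = (39/20)² − 4·(1/2)·(-551/100) = 5929/400 ; √disc = 77/20
  v_R = (−(39/20) + 77/20) / (2·(1/2)) = 19/10 m/s
check:
braking lasts T_s = (19/10)/1 = 1.9000 s
robot covers v_R·T_r = 1.9000·0.1500 = 0.2850 m before braking
robot covers 1.9000·1.9000 − ½·1.0000·1.9000² = 1.8050 m while stopping
human closes 1.8000·2.0500 = 3.6900 m
residual clearance needed = 0.0400+0.0200+0.0300 = 0.0900 m
sum ≈ 0.2850+1.8050+3.6900+0.0900 ≈ 5.8700 m = S ✓

v_R_max = 19/10 m/s = 1.9000 m/s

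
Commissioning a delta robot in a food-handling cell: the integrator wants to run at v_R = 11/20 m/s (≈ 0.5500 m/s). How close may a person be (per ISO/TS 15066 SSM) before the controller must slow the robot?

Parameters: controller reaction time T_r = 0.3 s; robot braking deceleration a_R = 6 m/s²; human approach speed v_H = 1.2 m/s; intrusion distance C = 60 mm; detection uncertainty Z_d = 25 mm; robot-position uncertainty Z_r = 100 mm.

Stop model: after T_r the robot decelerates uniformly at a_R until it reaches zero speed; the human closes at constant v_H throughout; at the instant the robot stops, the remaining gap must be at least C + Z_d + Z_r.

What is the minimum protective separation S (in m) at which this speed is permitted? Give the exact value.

T_s = v_R/a_R = (11/20)/6 = 0.0917 s
robot covers v_R·T_r = 0.5500·0.3000 = 0.1650 m before braking
braking distance = 0.5500²/(2·6.0000) = 0.0252 m
human over T_r+T_s: 1.2000·(0.3000+0.0917) = 0.4700 m
C+Z_d+Z_r = 0.0600+0.0250+0.1000 = 0.1850 m
S_min ≈ 0.1650+0.0252+0.4700+0.1850  ⇒  S_min = 4057/4800 m

S_min = 4057/4800 m = 0.8452 m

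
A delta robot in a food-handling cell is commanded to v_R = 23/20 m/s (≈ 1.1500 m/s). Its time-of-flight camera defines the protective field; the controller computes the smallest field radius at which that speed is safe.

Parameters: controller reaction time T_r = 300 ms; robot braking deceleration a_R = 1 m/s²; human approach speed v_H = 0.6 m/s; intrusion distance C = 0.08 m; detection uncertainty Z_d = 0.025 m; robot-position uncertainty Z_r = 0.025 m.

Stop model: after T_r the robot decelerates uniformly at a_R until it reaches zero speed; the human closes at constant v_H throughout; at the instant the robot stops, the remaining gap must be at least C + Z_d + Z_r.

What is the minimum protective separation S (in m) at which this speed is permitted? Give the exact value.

S_min = 321/160 m = 2.0063 m

stop time T_s = (23/20)/1 = 1.1500 s
reaction-phase robot travel = 1.1500·0.3000 = 0.3450 m
braking distance = 1.1500²/(2·1.0000) = 0.6613 m
human closes 0.6000·1.4500 = 0.8700 m
residual clearance needed = 0.0800+0.0250+0.0250 = 0.1300 m
S_min ≈ 0.3450+0.6613+0.8700+0.1300  ⇒  S_min = 321/160 m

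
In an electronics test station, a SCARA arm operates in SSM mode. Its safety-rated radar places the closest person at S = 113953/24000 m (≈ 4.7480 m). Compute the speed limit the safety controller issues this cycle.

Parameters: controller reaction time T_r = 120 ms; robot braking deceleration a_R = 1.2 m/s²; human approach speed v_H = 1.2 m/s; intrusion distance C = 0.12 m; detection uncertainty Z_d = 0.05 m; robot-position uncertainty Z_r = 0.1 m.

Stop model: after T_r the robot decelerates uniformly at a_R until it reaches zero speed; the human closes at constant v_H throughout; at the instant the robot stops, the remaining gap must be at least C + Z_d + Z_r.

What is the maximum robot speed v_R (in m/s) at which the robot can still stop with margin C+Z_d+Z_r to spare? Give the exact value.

collect terms ⇒ (5/12)·v_R² + (28/25)·v_R + (-104017/24000) = 0
  disc = (28/25)² − 4·(5/12)·(-104017/24000) = 3052009/360000 ; √disc = 1747/600
  v_R = (−(28/25) + 1747/600) / (2·(5/12)) = 43/20 m/s
check:
T_s = v_R/a_R = (43/20)/(6/5) = 1.7917 s
robot covers v_R·T_r = 2.1500·0.1200 = 0.2580 m before braking
braking distance = 2.1500²/(2·1.2000) = 1.9260 m
human closes 1.2000·1.9117 = 2.2940 m
residual clearance needed = 0.1200+0.0500+0.1000 = 0.2700 m
sum ≈ 0.2580+1.9260+2.2940+0.2700 ≈ 4.7480 m = S ✓

v_R_max = 43/20 m/s = 2.1500 m/s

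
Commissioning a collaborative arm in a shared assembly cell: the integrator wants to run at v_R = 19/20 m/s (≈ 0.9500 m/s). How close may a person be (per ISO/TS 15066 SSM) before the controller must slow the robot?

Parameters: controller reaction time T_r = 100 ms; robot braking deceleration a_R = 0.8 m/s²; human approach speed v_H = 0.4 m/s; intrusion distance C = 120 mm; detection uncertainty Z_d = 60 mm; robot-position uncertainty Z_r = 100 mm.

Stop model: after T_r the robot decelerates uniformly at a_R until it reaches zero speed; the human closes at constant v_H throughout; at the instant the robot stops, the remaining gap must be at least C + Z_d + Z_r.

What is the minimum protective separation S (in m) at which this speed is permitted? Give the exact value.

T_s = v_R/a_R = (19/20)/(4/5) = 1.1875 s
robot covers v_R·T_r = 0.9500·0.1000 = 0.0950 m before braking
robot covers 0.9500·1.1875 − ½·0.8000·1.1875² = 0.5641 m while stopping
human over T_r+T_s: 0.4000·(0.1000+1.1875) = 0.5150 m
residual clearance needed = 0.1200+0.0600+0.1000 = 0.2800 m
S_min ≈ 0.0950+0.5641+0.5150+0.2800  ⇒  S_min = 4653/3200 m

S_min = 4653/3200 m = 1.4541 m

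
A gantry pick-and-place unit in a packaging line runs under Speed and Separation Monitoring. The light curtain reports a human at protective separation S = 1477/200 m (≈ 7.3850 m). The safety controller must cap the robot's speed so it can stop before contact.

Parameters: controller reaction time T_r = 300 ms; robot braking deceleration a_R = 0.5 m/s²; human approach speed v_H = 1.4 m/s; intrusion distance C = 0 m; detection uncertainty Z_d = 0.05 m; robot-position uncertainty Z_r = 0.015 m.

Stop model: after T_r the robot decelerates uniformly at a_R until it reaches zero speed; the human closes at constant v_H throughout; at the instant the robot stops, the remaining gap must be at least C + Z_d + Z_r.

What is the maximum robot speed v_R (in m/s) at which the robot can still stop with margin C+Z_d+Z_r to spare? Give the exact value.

at the boundary: (1)·v² + (31/10)·v + (-69/10) = 0
  disc = (31/10)² − 4·(1)·(-69/10) = 3721/100 ; √disc = 61/10
  v_R = (−(31/10) + 61/10) / (2·(1)) = 3/2 m/s
check:
T_s = v_R/a_R = (3/2)/(1/2) = 3.0000 s
reaction-phase robot travel = 1.5000·0.3000 = 0.4500 m
braking distance = 1.5000²/(2·0.5000) = 2.2500 m
person approaches 1.4000·(0.3000+3.0000) = 4.6200 m
C+Z_d+Z_r = 0.0000+0.0500+0.0150 = 0.0650 m
sum ≈ 0.4500+2.2500+4.6200+0.0650 ≈ 7.3850 m = S ✓

v_R_max = 3/2 m/s = 1.5000 m/s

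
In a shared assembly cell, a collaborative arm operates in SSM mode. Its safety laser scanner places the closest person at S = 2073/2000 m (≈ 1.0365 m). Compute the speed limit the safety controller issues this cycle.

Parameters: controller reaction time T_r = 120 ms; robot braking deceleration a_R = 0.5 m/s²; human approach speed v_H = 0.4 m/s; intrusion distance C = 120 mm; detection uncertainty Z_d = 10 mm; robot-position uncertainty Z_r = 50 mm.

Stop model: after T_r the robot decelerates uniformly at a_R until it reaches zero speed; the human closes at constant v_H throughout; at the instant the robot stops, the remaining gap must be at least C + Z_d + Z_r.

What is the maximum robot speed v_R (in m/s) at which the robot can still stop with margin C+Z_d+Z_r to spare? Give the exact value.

v_R_max = 11/20 m/s = 0.5500 m/s

collect terms ⇒ (1)·v_R² + (23/25)·v_R + (-1617/2000) = 0
  disc = (23/25)² − 4·(1)·(-1617/2000) = 10201/2500 ; √disc = 101/50
  v_R = (−(23/25) + 101/50) / (2·(1)) = 11/20 m/s
check:
stop time T_s = (11/20)/(1/2) = 1.1000 s
robot in T_r: 0.5500·0.1200 = 0.0660 m
braking distance = 0.5500²/(2·0.5000) = 0.3025 m
person approaches 0.4000·(0.1200+1.1000) = 0.4880 m
residual clearance needed = 0.1200+0.0100+0.0500 = 0.1800 m
sum ≈ 0.0660+0.3025+0.4880+0.1800 ≈ 1.0365 m = S ✓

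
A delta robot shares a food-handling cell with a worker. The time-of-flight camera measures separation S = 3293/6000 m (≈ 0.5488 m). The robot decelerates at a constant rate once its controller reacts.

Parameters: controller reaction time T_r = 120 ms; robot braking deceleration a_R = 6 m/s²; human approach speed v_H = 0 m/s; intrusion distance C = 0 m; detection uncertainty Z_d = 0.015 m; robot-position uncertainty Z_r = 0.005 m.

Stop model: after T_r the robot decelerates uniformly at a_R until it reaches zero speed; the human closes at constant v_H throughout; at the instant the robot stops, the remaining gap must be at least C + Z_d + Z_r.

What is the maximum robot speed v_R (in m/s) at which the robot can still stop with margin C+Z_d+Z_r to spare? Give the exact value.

collect terms ⇒ (1/12)·v_R² + (3/25)·v_R + (-3173/6000) = 0
  disc = (3/25)² − 4·(1/12)·(-3173/6000) = 17161/90000 ; √disc = 131/300
  v_R = (−(3/25) + 131/300) / (2·(1/12)) = 19/10 m/s
check:
T_s = v_R/a_R = (19/10)/6 = 0.3167 s
robot covers v_R·T_r = 1.9000·0.1200 = 0.2280 m before braking
robot under decel: 1.9000²/(2·6.0000) = 0.3008 m
human closes 0.0000·0.4367 = 0.0000 m
C+Z_d+Z_r = 0.0000+0.0150+0.0050 = 0.0200 m
sum ≈ 0.2280+0.3008+0.0000+0.0200 ≈ 0.5488 m = S ✓

v_R_max = 19/10 m/s = 1.9000 m/s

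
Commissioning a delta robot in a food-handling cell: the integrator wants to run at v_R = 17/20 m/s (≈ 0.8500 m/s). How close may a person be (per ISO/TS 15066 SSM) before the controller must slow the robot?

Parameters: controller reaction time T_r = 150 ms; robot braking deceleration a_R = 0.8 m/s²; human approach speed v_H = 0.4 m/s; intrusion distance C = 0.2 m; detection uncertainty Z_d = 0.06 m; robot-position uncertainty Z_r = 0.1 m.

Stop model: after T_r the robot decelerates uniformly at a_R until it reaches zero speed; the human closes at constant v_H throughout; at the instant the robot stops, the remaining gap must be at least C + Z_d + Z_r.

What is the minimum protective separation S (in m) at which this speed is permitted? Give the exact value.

S_min = 4557/3200 m = 1.4241 m

T_s = v_R/a_R = (17/20)/(4/5) = 1.0625 s
reaction-phase robot travel = 0.8500·0.1500 = 0.1275 m
robot covers 0.8500·1.0625 − ½·0.8000·1.0625² = 0.4516 m while stopping
person approaches 0.4000·(0.1500+1.0625) = 0.4850 m
margins: 0.2000+0.0600+0.1000 = 0.3600 m
S_min ≈ 0.1275+0.4516+0.4850+0.3600  ⇒  S_min = 4557/3200 m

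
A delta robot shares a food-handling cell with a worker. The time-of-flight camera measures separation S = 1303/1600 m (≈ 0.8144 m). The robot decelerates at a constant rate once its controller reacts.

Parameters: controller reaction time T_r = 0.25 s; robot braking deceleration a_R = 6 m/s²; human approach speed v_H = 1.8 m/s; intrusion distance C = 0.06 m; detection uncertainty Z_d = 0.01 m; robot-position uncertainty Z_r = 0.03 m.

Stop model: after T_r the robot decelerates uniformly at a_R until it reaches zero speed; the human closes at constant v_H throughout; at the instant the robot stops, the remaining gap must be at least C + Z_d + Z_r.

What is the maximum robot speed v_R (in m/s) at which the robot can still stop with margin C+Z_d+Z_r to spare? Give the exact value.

quadratic (1/12)·v² + (11/20)·v + (-423/1600) = 0
  disc = (11/20)² − 4·(1/12)·(-423/1600) = 25/64 ; √disc = 5/8
  v_R = (−(11/20) + 5/8) / (2·(1/12)) = 9/20 m/s
check:
T_s = v_R/a_R = (9/20)/6 = 0.0750 s
robot in T_r: 0.4500·0.2500 = 0.1125 m
robot covers 0.4500·0.0750 − ½·6.0000·0.0750² = 0.0169 m while stopping
person approaches 1.8000·(0.2500+0.0750) = 0.5850 m
C+Z_d+Z_r = 0.0600+0.0100+0.0300 = 0.1000 m
sum ≈ 0.1125+0.0169+0.5850+0.1000 ≈ 0.8144 m = S ✓

v_R_max = 9/20 m/s = 0.4500 m/s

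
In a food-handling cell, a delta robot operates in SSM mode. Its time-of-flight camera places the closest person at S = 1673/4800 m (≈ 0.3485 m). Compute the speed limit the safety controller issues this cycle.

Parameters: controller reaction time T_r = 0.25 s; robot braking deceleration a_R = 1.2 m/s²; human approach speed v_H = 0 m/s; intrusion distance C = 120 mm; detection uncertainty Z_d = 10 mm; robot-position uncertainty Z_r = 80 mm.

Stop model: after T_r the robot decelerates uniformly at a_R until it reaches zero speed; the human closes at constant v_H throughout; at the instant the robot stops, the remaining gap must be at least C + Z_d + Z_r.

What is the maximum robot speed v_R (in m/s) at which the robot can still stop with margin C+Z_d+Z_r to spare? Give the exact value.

quadratic (5/12)·v² + (1/4)·v + (-133/960) = 0
  disc = (1/4)² − 4·(5/12)·(-133/960) = 169/576 ; √disc = 13/24
  v_R = (−(1/4) + 13/24) / (2·(5/12)) = 7/20 m/s
check:
T_s = v_R/a_R = (7/20)/(6/5) = 0.2917 s
robot in T_r: 0.3500·0.2500 = 0.0875 m
robot covers 0.3500·0.2917 − ½·1.2000·0.2917² = 0.0510 m while stopping
human closes 0.0000·0.5417 = 0.0000 m
residual clearance needed = 0.1200+0.0100+0.0800 = 0.2100 m
sum ≈ 0.0875+0.0510+0.0000+0.2100 ≈ 0.3485 m = S ✓

v_R_max = 7/20 m/s = 0.3500 m/s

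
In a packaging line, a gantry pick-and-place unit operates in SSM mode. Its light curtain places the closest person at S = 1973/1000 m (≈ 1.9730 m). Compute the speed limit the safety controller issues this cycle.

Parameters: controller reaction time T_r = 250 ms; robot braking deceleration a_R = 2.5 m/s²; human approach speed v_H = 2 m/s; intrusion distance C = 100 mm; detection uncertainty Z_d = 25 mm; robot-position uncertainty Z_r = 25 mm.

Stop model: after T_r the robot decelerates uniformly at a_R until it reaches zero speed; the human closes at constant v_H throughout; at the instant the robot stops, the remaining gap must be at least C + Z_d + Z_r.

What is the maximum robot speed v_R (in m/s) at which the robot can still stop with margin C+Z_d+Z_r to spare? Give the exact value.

v_R_max = 21/20 m/s = 1.0500 m/s

collect terms ⇒ (1/5)·v_R² + (21/20)·v_R + (-1323/1000) = 0
  disc = (21/20)² − 4·(1/5)·(-1323/1000) = 21609/10000 ; √disc = 147/100
  v_R = (−(21/20) + 147/100) / (2·(1/5)) = 21/20 m/s
check:
T_s = v_R/a_R = (21/20)/(5/2) = 0.4200 s
robot covers v_R·T_r = 1.0500·0.2500 = 0.2625 m before braking
braking distance = 1.0500²/(2·2.5000) = 0.2205 m
person approaches 2.0000·(0.2500+0.4200) = 1.3400 m
C+Z_d+Z_r = 0.1000+0.0250+0.0250 = 0.1500 m
sum ≈ 0.2625+0.2205+1.3400+0.1500 ≈ 1.9730 m = S ✓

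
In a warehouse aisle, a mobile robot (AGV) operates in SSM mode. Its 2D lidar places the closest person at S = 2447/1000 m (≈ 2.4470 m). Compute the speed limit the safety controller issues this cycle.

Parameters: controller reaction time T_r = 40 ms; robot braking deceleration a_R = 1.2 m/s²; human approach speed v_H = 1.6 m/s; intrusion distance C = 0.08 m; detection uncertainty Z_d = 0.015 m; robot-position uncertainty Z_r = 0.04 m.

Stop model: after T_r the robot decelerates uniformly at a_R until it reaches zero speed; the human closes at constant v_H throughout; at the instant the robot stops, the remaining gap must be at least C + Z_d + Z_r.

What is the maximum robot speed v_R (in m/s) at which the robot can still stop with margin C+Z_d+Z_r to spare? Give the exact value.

v_R_max = 6/5 m/s = 1.2000 m/s

quadratic (5/12)·v² + (103/75)·v + (-281/125) = 0
  disc = (103/75)² − 4·(5/12)·(-281/125) = 31684/5625 ; √disc = 178/75
  v_R = (−(103/75) + 178/75) / (2·(5/12)) = 6/5 m/s
check:
stop time T_s = (6/5)/(6/5) = 1.0000 s
robot in T_r: 1.2000·0.0400 = 0.0480 m
braking distance = 1.2000²/(2·1.2000) = 0.6000 m
person approaches 1.6000·(0.0400+1.0000) = 1.6640 m
margins: 0.0800+0.0150+0.0400 = 0.1350 m
sum ≈ 0.0480+0.6000+1.6640+0.1350 ≈ 2.4470 m = S ✓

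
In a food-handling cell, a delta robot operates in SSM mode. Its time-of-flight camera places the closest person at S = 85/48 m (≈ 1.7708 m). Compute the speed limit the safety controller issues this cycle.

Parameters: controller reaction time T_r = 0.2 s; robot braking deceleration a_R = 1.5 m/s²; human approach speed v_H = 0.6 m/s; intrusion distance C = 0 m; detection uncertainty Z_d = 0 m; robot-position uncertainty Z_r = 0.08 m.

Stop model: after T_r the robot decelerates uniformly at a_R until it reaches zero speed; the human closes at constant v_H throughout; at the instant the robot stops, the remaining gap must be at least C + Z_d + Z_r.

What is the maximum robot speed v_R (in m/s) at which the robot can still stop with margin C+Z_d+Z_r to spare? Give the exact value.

v_R_max = 29/20 m/s = 1.4500 m/s

collect terms ⇒ (1/3)·v_R² + (3/5)·v_R + (-377/240) = 0
  disc = (3/5)² − 4·(1/3)·(-377/240) = 2209/900 ; √disc = 47/30
  v_R = (−(3/5) + 47/30) / (2·(1/3)) = 29/20 m/s
check:
braking lasts T_s = (29/20)/(3/2) = 0.9667 s
reaction-phase robot travel = 1.4500·0.2000 = 0.2900 m
braking distance = 1.4500²/(2·1.5000) = 0.7008 m
person approaches 0.6000·(0.2000+0.9667) = 0.7000 m
margins: 0.0000+0.0000+0.0800 = 0.0800 m
sum ≈ 0.2900+0.7008+0.7000+0.0800 ≈ 1.7708 m = S ✓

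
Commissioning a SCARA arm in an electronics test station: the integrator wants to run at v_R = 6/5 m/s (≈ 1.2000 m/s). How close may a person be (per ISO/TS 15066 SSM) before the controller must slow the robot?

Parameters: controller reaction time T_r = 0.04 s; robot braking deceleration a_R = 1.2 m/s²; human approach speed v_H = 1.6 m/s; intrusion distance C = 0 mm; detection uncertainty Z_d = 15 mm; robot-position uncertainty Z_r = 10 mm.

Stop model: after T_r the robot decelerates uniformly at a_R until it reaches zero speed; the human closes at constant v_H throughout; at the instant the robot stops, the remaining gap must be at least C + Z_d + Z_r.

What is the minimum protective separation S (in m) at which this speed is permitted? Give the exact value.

S_min = 2337/1000 m = 2.3370 m

braking lasts T_s = (6/5)/(6/5) = 1.0000 s
robot in T_r: 1.2000·0.0400 = 0.0480 m
robot covers 1.2000·1.0000 − ½·1.2000·1.0000² = 0.6000 m while stopping
human over T_r+T_s: 1.6000·(0.0400+1.0000) = 1.6640 m
residual clearance needed = 0.0000+0.0150+0.0100 = 0.0250 m
S_min ≈ 0.0480+0.6000+1.6640+0.0250  ⇒  S_min = 2337/1000 m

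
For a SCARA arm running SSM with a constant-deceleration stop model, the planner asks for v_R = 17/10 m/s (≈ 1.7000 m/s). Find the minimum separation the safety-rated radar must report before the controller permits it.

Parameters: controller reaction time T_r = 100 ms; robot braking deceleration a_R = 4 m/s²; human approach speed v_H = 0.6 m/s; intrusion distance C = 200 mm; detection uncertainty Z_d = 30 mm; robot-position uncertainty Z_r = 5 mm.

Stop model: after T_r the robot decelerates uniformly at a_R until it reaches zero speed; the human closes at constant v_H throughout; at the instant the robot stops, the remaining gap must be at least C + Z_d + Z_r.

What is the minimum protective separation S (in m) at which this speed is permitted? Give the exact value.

T_s = v_R/a_R = (17/10)/4 = 0.4250 s
robot in T_r: 1.7000·0.1000 = 0.1700 m
robot covers 1.7000·0.4250 − ½·4.0000·0.4250² = 0.3613 m while stopping
human over T_r+T_s: 0.6000·(0.1000+0.4250) = 0.3150 m
residual clearance needed = 0.2000+0.0300+0.0050 = 0.2350 m
S_min ≈ 0.1700+0.3613+0.3150+0.2350  ⇒  S_min = 173/160 m

S_min = 173/160 m = 1.0813 m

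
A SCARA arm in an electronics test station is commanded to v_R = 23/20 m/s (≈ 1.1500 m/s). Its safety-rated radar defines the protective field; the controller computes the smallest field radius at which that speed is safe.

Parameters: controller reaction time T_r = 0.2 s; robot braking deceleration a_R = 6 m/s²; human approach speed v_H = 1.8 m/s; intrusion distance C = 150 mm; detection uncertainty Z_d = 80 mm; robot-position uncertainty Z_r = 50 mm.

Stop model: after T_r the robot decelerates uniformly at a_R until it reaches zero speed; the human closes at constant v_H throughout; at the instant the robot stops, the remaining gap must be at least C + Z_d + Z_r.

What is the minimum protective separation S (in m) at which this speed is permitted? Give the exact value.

braking lasts T_s = (23/20)/6 = 0.1917 s
robot in T_r: 1.1500·0.2000 = 0.2300 m
robot under decel: 1.1500²/(2·6.0000) = 0.1102 m
human over T_r+T_s: 1.8000·(0.2000+0.1917) = 0.7050 m
C+Z_d+Z_r = 0.1500+0.0800+0.0500 = 0.2800 m
S_min ≈ 0.2300+0.1102+0.7050+0.2800  ⇒  S_min = 6361/4800 m

S_min = 6361/4800 m = 1.3252 m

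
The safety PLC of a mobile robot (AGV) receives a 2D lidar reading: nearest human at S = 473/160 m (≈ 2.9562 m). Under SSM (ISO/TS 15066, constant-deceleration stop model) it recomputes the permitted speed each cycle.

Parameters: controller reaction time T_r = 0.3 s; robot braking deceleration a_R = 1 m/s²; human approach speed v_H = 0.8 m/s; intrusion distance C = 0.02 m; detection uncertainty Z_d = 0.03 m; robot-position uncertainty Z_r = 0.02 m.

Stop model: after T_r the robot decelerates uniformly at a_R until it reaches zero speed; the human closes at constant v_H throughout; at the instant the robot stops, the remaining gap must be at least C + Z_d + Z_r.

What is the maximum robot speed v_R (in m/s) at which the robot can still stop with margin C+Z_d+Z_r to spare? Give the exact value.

quadratic (1/2)·v² + (11/10)·v + (-2117/800) = 0
  disc = (11/10)² − 4·(1/2)·(-2117/800) = 2601/400 ; √disc = 51/20
  v_R = (−(11/10) + 51/20) / (2·(1/2)) = 29/20 m/s
check:
braking lasts T_s = (29/20)/1 = 1.4500 s
reaction-phase robot travel = 1.4500·0.3000 = 0.4350 m
robot covers 1.4500·1.4500 − ½·1.0000·1.4500² = 1.0513 m while stopping
human closes 0.8000·1.7500 = 1.4000 m
residual clearance needed = 0.0200+0.0300+0.0200 = 0.0700 m
sum ≈ 0.4350+1.0513+1.4000+0.0700 ≈ 2.9562 m = S ✓

v_R_max = 29/20 m/s = 1.4500 m/s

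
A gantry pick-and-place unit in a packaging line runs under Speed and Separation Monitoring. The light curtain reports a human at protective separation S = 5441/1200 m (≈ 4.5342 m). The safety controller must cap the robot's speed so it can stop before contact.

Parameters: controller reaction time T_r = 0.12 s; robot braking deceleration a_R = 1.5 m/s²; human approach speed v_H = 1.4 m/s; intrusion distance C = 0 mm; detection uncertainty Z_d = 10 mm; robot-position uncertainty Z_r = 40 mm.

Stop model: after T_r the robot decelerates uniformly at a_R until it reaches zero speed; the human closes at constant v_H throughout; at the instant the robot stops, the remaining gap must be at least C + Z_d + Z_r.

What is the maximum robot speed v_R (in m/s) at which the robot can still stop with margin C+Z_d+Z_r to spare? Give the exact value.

v_R_max = 47/20 m/s = 2.3500 m/s

collect terms ⇒ (1/3)·v_R² + (79/75)·v_R + (-25897/6000) = 0
  disc = (79/75)² − 4·(1/3)·(-25897/6000) = 17161/2500 ; √disc = 131/50
  v_R = (−(79/75) + 131/50) / (2·(1/3)) = 47/20 m/s
check:
braking lasts T_s = (47/20)/(3/2) = 1.5667 s
robot in T_r: 2.3500·0.1200 = 0.2820 m
robot covers 2.3500·1.5667 − ½·1.5000·1.5667² = 1.8408 m while stopping
person approaches 1.4000·(0.1200+1.5667) = 2.3613 m
margins: 0.0000+0.0100+0.0400 = 0.0500 m
sum ≈ 0.2820+1.8408+2.3613+0.0500 ≈ 4.5342 m = S ✓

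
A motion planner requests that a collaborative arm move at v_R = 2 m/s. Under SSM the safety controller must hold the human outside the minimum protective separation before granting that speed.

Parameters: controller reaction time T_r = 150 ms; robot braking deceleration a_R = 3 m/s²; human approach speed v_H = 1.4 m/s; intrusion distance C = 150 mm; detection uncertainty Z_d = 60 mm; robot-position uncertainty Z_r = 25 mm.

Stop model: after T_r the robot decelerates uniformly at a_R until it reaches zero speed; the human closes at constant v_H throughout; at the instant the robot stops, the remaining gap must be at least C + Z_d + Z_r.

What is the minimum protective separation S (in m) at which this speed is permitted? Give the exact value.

S_min = 469/200 m = 2.3450 m

stop time T_s = 2/3 = 0.6667 s
robot covers v_R·T_r = 2.0000·0.1500 = 0.3000 m before braking
braking distance = 2.0000²/(2·3.0000) = 0.6667 m
human over T_r+T_s: 1.4000·(0.1500+0.6667) = 1.1433 m
C+Z_d+Z_r = 0.1500+0.0600+0.0250 = 0.2350 m
S_min ≈ 0.3000+0.6667+1.1433+0.2350  ⇒  S_min = 469/200 m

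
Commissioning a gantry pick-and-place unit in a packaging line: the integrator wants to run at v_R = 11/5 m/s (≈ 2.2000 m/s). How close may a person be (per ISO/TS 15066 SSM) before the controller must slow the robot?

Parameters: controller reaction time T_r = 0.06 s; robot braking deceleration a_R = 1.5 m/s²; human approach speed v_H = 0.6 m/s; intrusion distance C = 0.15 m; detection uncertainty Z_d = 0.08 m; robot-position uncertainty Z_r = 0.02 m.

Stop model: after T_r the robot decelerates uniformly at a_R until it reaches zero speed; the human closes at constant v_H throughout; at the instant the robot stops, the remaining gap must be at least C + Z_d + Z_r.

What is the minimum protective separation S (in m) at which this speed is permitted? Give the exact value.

braking lasts T_s = (11/5)/(3/2) = 1.4667 s
robot in T_r: 2.2000·0.0600 = 0.1320 m
robot covers 2.2000·1.4667 − ½·1.5000·1.4667² = 1.6133 m while stopping
human over T_r+T_s: 0.6000·(0.0600+1.4667) = 0.9160 m
C+Z_d+Z_r = 0.1500+0.0800+0.0200 = 0.2500 m
S_min ≈ 0.1320+1.6133+0.9160+0.2500  ⇒  S_min = 4367/1500 m

S_min = 4367/1500 m = 2.9113 m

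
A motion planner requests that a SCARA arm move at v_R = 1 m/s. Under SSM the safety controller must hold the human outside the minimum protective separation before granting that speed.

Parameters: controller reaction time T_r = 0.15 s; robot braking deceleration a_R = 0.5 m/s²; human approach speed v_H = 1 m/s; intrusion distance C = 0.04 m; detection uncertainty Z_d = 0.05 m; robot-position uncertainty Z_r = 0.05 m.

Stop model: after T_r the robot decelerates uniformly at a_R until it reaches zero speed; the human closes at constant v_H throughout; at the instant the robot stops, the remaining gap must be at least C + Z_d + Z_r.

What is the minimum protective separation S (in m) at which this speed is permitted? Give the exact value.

S_min = 86/25 m = 3.4400 m

T_s = v_R/a_R = 1/(1/2) = 2.0000 s
robot in T_r: 1.0000·0.1500 = 0.1500 m
robot covers 1.0000·2.0000 − ½·0.5000·2.0000² = 1.0000 m while stopping
human over T_r+T_s: 1.0000·(0.1500+2.0000) = 2.1500 m
C+Z_d+Z_r = 0.0400+0.0500+0.0500 = 0.1400 m
S_min ≈ 0.1500+1.0000+2.1500+0.1400  ⇒  S_min = 86/25 m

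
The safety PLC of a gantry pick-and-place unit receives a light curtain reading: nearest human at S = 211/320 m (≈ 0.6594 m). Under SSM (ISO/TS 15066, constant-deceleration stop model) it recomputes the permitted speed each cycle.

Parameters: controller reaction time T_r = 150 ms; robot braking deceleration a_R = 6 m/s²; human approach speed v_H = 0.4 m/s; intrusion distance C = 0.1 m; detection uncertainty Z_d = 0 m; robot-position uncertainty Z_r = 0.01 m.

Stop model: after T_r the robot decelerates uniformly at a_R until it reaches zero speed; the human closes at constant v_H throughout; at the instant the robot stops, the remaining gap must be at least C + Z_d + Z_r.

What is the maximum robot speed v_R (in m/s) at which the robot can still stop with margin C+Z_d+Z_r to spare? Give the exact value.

v_R_max = 29/20 m/s = 1.4500 m/s

collect terms ⇒ (1/12)·v_R² + (13/60)·v_R + (-783/1600) = 0
  disc = (13/60)² − 4·(1/12)·(-783/1600) = 121/576 ; √disc = 11/24
  v_R = (−(13/60) + 11/24) / (2·(1/12)) = 29/20 m/s
check:
stop time T_s = (29/20)/6 = 0.2417 s
reaction-phase robot travel = 1.4500·0.1500 = 0.2175 m
robot under decel: 1.4500²/(2·6.0000) = 0.1752 m
human closes 0.4000·0.3917 = 0.1567 m
margins: 0.1000+0.0000+0.0100 = 0.1100 m
sum ≈ 0.2175+0.1752+0.1567+0.1100 ≈ 0.6594 m = S ✓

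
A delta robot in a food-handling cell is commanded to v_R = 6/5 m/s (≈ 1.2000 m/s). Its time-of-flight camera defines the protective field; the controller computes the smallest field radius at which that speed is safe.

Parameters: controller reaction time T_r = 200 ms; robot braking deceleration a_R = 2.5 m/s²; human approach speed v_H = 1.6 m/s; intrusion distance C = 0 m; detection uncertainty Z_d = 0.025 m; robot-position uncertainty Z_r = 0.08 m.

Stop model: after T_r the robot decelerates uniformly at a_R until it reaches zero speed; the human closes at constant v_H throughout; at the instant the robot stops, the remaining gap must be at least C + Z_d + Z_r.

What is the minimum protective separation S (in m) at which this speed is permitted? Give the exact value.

S_min = 1721/1000 m = 1.7210 m

stop time T_s = (6/5)/(5/2) = 0.4800 s
robot covers v_R·T_r = 1.2000·0.2000 = 0.2400 m before braking
robot under decel: 1.2000²/(2·2.5000) = 0.2880 m
human closes 1.6000·0.6800 = 1.0880 m
C+Z_d+Z_r = 0.0000+0.0250+0.0800 = 0.1050 m
S_min ≈ 0.2400+0.2880+1.0880+0.1050  ⇒  S_min = 1721/1000 m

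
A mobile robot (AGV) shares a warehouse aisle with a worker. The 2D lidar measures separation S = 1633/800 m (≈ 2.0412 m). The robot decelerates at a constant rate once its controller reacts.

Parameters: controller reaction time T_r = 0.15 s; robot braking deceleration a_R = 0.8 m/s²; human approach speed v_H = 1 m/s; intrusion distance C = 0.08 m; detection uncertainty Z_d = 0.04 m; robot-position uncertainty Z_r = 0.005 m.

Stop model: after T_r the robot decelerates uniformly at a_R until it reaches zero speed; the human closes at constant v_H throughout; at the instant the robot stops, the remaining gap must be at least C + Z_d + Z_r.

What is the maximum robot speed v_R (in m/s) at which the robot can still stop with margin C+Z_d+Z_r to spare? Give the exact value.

v_R_max = 9/10 m/s = 0.9000 m/s

at the boundary: (5/8)·v² + (7/5)·v + (-1413/800) = 0
  disc = (7/5)² − 4·(5/8)·(-1413/800) = 10201/1600 ; √disc = 101/40
  v_R = (−(7/5) + 101/40) / (2·(5/8)) = 9/10 m/s
check:
stop time T_s = (9/10)/(4/5) = 1.1250 s
robot covers v_R·T_r = 0.9000·0.1500 = 0.1350 m before braking
robot under decel: 0.9000²/(2·0.8000) = 0.5062 m
human closes 1.0000·1.2750 = 1.2750 m
margins: 0.0800+0.0400+0.0050 = 0.1250 m
sum ≈ 0.1350+0.5062+1.2750+0.1250 ≈ 2.0412 m = S ✓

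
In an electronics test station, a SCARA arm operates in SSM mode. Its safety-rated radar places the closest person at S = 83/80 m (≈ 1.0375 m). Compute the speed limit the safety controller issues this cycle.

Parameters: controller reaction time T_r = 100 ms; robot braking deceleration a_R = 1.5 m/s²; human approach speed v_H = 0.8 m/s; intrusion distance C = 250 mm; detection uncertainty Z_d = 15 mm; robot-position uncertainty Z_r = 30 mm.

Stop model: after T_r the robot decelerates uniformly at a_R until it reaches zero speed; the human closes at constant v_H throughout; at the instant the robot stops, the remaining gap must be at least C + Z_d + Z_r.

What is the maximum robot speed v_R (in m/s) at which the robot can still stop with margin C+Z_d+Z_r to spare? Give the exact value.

collect terms ⇒ (1/3)·v_R² + (19/30)·v_R + (-53/80) = 0
  disc = (19/30)² − 4·(1/3)·(-53/80) = 289/225 ; √disc = 17/15
  v_R = (−(19/30) + 17/15) / (2·(1/3)) = 3/4 m/s
check:
stop time T_s = (3/4)/(3/2) = 0.5000 s
robot in T_r: 0.7500·0.1000 = 0.0750 m
robot covers 0.7500·0.5000 − ½·1.5000·0.5000² = 0.1875 m while stopping
human over T_r+T_s: 0.8000·(0.1000+0.5000) = 0.4800 m
C+Z_d+Z_r = 0.2500+0.0150+0.0300 = 0.2950 m
sum ≈ 0.0750+0.1875+0.4800+0.2950 ≈ 1.0375 m = S ✓

v_R_max = 3/4 m/s = 0.7500 m/s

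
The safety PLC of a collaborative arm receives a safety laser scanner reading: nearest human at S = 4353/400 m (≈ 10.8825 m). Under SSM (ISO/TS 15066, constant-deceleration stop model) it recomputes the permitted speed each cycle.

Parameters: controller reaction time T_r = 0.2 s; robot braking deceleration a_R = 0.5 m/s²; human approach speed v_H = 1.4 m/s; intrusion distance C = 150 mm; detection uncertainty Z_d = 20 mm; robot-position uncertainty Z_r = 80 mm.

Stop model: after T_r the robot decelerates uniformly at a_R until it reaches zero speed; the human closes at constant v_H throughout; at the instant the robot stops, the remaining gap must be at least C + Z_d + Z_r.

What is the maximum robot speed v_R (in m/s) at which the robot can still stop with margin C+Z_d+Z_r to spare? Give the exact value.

collect terms ⇒ (1)·v_R² + (3)·v_R + (-4141/400) = 0
  disc = (3)² − 4·(1)·(-4141/400) = 5041/100 ; √disc = 71/10
  v_R = (−(3) + 71/10) / (2·(1)) = 41/20 m/s
check:
stop time T_s = (41/20)/(1/2) = 4.1000 s
robot covers v_R·T_r = 2.0500·0.2000 = 0.4100 m before braking
braking distance = 2.0500²/(2·0.5000) = 4.2025 m
person approaches 1.4000·(0.2000+4.1000) = 6.0200 m
residual clearance needed = 0.1500+0.0200+0.0800 = 0.2500 m
sum ≈ 0.4100+4.2025+6.0200+0.2500 ≈ 10.8825 m = S ✓

v_R_max = 41/20 m/s = 2.0500 m/s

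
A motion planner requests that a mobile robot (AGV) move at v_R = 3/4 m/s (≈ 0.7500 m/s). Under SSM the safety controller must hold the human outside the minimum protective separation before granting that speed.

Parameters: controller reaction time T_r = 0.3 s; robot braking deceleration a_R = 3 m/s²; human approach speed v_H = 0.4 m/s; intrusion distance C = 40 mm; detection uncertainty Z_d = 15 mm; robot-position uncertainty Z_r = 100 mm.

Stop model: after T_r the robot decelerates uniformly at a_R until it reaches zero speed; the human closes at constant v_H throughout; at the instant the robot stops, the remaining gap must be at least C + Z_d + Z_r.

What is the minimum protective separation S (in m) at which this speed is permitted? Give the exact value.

braking lasts T_s = (3/4)/3 = 0.2500 s
robot covers v_R·T_r = 0.7500·0.3000 = 0.2250 m before braking
braking distance = 0.7500²/(2·3.0000) = 0.0938 m
human closes 0.4000·0.5500 = 0.2200 m
margins: 0.0400+0.0150+0.1000 = 0.1550 m
S_min ≈ 0.2250+0.0938+0.2200+0.1550  ⇒  S_min = 111/160 m

S_min = 111/160 m = 0.6937 m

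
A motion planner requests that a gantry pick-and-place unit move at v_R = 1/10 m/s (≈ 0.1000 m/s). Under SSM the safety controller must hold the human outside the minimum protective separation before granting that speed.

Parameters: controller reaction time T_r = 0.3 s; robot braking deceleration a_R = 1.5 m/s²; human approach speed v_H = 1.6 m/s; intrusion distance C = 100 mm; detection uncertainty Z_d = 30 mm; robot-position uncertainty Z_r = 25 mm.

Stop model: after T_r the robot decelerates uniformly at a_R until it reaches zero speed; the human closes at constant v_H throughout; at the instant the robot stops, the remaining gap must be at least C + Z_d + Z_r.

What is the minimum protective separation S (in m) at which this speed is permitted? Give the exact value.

S_min = 31/40 m = 0.7750 m

stop time T_s = (1/10)/(3/2) = 0.0667 s
reaction-phase robot travel = 0.1000·0.3000 = 0.0300 m
braking distance = 0.1000²/(2·1.5000) = 0.0033 m
human closes 1.6000·0.3667 = 0.5867 m
margins: 0.1000+0.0300+0.0250 = 0.1550 m
S_min ≈ 0.0300+0.0033+0.5867+0.1550  ⇒  S_min = 31/40 m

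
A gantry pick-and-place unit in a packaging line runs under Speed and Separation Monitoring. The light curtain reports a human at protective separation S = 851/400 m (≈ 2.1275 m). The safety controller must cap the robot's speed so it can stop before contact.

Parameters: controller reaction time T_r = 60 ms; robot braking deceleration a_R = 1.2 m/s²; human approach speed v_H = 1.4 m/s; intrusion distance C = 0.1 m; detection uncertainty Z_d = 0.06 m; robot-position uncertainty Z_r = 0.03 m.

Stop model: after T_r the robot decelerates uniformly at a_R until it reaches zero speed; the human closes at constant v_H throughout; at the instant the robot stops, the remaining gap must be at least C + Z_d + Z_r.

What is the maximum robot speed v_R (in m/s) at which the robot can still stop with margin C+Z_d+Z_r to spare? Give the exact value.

v_R_max = 11/10 m/s = 1.1000 m/s

quadratic (5/12)·v² + (92/75)·v + (-3707/2000) = 0
  disc = (92/75)² − 4·(5/12)·(-3707/2000) = 413449/90000 ; √disc = 643/300
  v_R = (−(92/75) + 643/300) / (2·(5/12)) = 11/10 m/s
check:
T_s = v_R/a_R = (11/10)/(6/5) = 0.9167 s
robot in T_r: 1.1000·0.0600 = 0.0660 m
braking distance = 1.1000²/(2·1.2000) = 0.5042 m
person approaches 1.4000·(0.0600+0.9167) = 1.3673 m
margins: 0.1000+0.0600+0.0300 = 0.1900 m
sum ≈ 0.0660+0.5042+1.3673+0.1900 ≈ 2.1275 m = S ✓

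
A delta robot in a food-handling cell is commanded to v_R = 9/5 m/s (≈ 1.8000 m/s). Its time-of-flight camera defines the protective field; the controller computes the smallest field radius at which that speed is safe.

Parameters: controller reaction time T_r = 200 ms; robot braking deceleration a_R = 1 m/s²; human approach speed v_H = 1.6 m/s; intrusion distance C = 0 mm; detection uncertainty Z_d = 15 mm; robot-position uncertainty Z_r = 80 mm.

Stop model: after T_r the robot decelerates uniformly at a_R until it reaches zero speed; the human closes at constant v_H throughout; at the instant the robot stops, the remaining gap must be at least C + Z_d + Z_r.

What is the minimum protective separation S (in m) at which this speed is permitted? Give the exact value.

S_min = 211/40 m = 5.2750 m

braking lasts T_s = (9/5)/1 = 1.8000 s
robot in T_r: 1.8000·0.2000 = 0.3600 m
robot under decel: 1.8000²/(2·1.0000) = 1.6200 m
human closes 1.6000·2.0000 = 3.2000 m
residual clearance needed = 0.0000+0.0150+0.0800 = 0.0950 m
S_min ≈ 0.3600+1.6200+3.2000+0.0950  ⇒  S_min = 211/40 m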